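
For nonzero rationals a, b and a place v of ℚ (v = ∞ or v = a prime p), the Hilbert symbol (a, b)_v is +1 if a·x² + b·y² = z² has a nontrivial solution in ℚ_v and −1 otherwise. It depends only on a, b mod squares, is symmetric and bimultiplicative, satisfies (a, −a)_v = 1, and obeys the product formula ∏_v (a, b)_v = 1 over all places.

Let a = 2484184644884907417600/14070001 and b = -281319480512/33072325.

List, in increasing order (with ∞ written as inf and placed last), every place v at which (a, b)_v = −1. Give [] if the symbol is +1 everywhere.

[17, 19]

Mod squares: a ≡ 14, b ≡ -4199. Check v ∈ {∞, 2, 3, 5, 7, 11, 13, 17, 19, 29, 31}.
v=7: a=7^3·(≡1), b=7^2·(≡4) mod 7; (1|7)=+1, (4|7)=+1; (−1)^{3·2·3}·(+1)^2·(+1)^3 = +1.
v=5: a=5^2·(≡4), b=5^-2·(≡1) mod 5; (4|5)=+1, (1|5)=+1; (−1)^{2·-2·2}·(+1)^-2·(+1)^2 = +1.
v=31: a=31^-2·(≡20), b=31^2·(≡26) mod 31; (20|31)=+1, (26|31)=-1; (−1)^{-2·2·15}·(+1)^2·(-1)^-2 = +1.
v=2: v_2(a)=13, v_2(b)=6; units ≡ 7, 1 (mod 8); ε·ε+αω+βω = 1·0+13·0+6·0 ≡ 0  ⇒  (a,b)_2 = +1.
v=3: a=3^2·(≡2), b=3^0·(≡1) mod 3; (2|3)=-1, (1|3)=+1; (−1)^{2·0·1}·(-1)^0·(+1)^2 = +1.
v=∞: 14 > 0 and -4199 < 0  ⇒  (a,b)_∞ = +1.
v=11: a=11^-4·(≡1), b=11^-2·(≡5) mod 11; (1|11)=+1, (5|11)=+1; (−1)^{-4·-2·5}·(+1)^-2·(+1)^-4 = +1.
v=13: a=13^0·(≡3), b=13^-1·(≡7) mod 13; (3|13)=+1, (7|13)=-1; (−1)^{0·-1·6}·(+1)^-1·(-1)^0 = +1.
v=19: a=19^6·(≡12), b=19^1·(≡17) mod 19; (12|19)=-1, (17|19)=+1; (−1)^{6·1·9}·(-1)^1·(+1)^6 = -1.
v=17: a=17^4·(≡14), b=17^3·(≡4) mod 17; (14|17)=-1, (4|17)=+1; (−1)^{4·3·8}·(-1)^3·(+1)^4 = -1.
v=29: a=29^0·(≡15), b=29^-2·(≡6) mod 29; (15|29)=-1, (6|29)=+1; (−1)^{0·-2·14}·(-1)^-2·(+1)^0 = +1.
(14, -4199 / ℚ) ramifies at {17, 19}: a division algebra.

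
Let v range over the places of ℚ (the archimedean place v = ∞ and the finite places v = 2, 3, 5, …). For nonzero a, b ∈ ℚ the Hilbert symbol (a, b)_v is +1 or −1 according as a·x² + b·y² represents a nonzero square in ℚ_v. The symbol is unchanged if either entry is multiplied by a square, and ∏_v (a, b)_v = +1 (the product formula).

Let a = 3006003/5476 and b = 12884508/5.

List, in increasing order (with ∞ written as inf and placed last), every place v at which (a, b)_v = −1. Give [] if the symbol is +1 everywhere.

Mod squares: a ≡ 3, b ≡ 198835. Check v ∈ {∞, 2, 3, 5, 7, 11, 13, 19, 23, 37}.
v=13: a=13^2·(≡1), b=13^1·(≡7) mod 13; (1|13)=+1, (7|13)=-1; (−1)^{2·1·6}·(+1)^1·(-1)^2 = +1.
v=3: a=3^1·(≡1), b=3^4·(≡1) mod 3; (1|3)=+1, (1|3)=+1; (−1)^{1·4·1}·(+1)^4·(+1)^1 = +1.
v=37: a=37^-2·(≡3), b=37^0·(≡7) mod 37; (3|37)=+1, (7|37)=+1; (−1)^{-2·0·18}·(+1)^0·(+1)^-2 = +1.
v=23: a=23^0·(≡9), b=23^1·(≡20) mod 23; (9|23)=+1, (20|23)=-1; (−1)^{0·1·11}·(+1)^1·(-1)^0 = +1.
v=2: v_2(a)=-2, v_2(b)=2; units ≡ 3, 3 (mod 8); ε·ε+αω+βω = 1·1+-2·1+2·1 ≡ 1  ⇒  (a,b)_2 = -1.
v=5: a=5^0·(≡3), b=5^-1·(≡3) mod 5; (3|5)=-1, (3|5)=-1; (−1)^{0·-1·2}·(-1)^-1·(-1)^0 = -1.
v=19: a=19^0·(≡8), b=19^1·(≡12) mod 19; (8|19)=-1, (12|19)=-1; (−1)^{0·1·9}·(-1)^1·(-1)^0 = -1.
v=7: a=7^2·(≡3), b=7^1·(≡3) mod 7; (3|7)=-1, (3|7)=-1; (−1)^{2·1·3}·(-1)^1·(-1)^2 = -1.
v=11: a=11^2·(≡3), b=11^0·(≡2) mod 11; (3|11)=+1, (2|11)=-1; (−1)^{2·0·5}·(+1)^0·(-1)^2 = +1.
v=∞: 3 > 0 and 198835 > 0  ⇒  (a,b)_∞ = +1.
Ram(3, 198835) = {2, 5, 7, 19}; no ℚ_2-point on the conic.

[2, 5, 7, 19]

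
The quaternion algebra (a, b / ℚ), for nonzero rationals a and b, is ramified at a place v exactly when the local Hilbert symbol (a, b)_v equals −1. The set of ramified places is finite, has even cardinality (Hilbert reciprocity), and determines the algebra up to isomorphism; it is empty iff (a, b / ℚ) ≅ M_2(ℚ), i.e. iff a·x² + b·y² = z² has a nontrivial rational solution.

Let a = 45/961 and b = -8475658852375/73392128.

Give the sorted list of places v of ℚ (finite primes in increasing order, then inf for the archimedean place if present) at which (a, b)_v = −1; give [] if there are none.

(a, b) ≡ (5, -92690) mod (ℚ^×)²; places V = {2, 3, 5, 11, 13, 17, 23, 31, 37, ∞}.
(a,b)_∞: sgn(5)=+, sgn(-92690)=−, so +1.
(a,b)_5: α=1, u≡4; β=3, v≡2 (mod 5); (4|5)=+1, (2|5)=-1; sign (−1)^0·+1^3·-1^1 = -1.
(a,b)_3: α=2, u≡2; β=0, v≡1 (mod 3); (2|3)=-1, (1|3)=+1; sign (−1)^0·-1^0·+1^2 = +1.
(a,b)_23: α=0, u≡14; β=1, v≡6 (mod 23); (14|23)=-1, (6|23)=+1; sign (−1)^0·-1^1·+1^0 = -1.
(a,b)_37: α=0, u≡29; β=4, v≡24 (mod 37); (29|37)=-1, (24|37)=-1; sign (−1)^0·-1^4·-1^0 = +1.
(a,b)_2: α=0, β=-13; u≡5, v≡7 (mod 8); ε(u)ε(v)=0·1, αω(v)=0·0, βω(u)=-13·1; sum ≡ 1  ⇒  -1.
(a,b)_17: α=0, u≡5; β=-2, v≡12 (mod 17); (5|17)=-1, (12|17)=-1; sign (−1)^0·-1^-2·-1^0 = +1.
(a,b)_31: α=-2, u≡14; β=-1, v≡11 (mod 31); (14|31)=+1, (11|31)=-1; sign (−1)^0·+1^-1·-1^-2 = +1.
(a,b)_11: α=0, u≡3; β=2, v≡6 (mod 11); (3|11)=+1, (6|11)=-1; sign (−1)^0·+1^2·-1^0 = +1.
(a,b)_13: α=0, u≡7; β=1, v≡7 (mod 13); (7|13)=-1, (7|13)=-1; sign (−1)^0·-1^1·-1^0 = -1.
Ram(5, -92690) = {2, 5, 13, 23}; no ℚ_2-point on the conic.

[2, 5, 13, 23]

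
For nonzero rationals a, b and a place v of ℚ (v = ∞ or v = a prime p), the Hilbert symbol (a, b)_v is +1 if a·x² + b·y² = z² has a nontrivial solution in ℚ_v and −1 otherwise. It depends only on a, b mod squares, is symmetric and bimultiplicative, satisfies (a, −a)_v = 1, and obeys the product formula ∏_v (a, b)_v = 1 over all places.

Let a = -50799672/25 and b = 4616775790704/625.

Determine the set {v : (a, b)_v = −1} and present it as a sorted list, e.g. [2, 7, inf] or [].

Mod squares: a ≡ -238, b ≡ 231. Check v ∈ {∞, 2, 3, 5, 7, 11, 17}.
v=11: a=11^2·(≡9), b=11^3·(≡8) mod 11; (9|11)=+1, (8|11)=-1; (−1)^{2·3·5}·(+1)^3·(-1)^2 = +1.
v=∞: -238 < 0 and 231 > 0  ⇒  (a,b)_∞ = +1.
v=7: a=7^3·(≡4), b=7^3·(≡6) mod 7; (4|7)=+1, (6|7)=-1; (−1)^{3·3·3}·(+1)^3·(-1)^3 = +1.
v=2: v_2(a)=3, v_2(b)=4; units ≡ 1, 7 (mod 8); ε·ε+αω+βω = 0·1+3·0+4·0 ≡ 0  ⇒  (a,b)_2 = +1.
v=3: a=3^2·(≡2), b=3^7·(≡2) mod 3; (2|3)=-1, (2|3)=-1; (−1)^{2·7·1}·(-1)^7·(-1)^2 = -1.
v=5: a=5^-2·(≡3), b=5^-4·(≡4) mod 5; (3|5)=-1, (4|5)=+1; (−1)^{-2·-4·2}·(-1)^-4·(+1)^-2 = +1.
v=17: a=17^1·(≡14), b=17^2·(≡3) mod 17; (14|17)=-1, (3|17)=-1; (−1)^{1·2·8}·(-1)^2·(-1)^1 = -1.
Ram(-238, 231) = {3, 17}; no ℚ_3-point on the conic.

[3, 17]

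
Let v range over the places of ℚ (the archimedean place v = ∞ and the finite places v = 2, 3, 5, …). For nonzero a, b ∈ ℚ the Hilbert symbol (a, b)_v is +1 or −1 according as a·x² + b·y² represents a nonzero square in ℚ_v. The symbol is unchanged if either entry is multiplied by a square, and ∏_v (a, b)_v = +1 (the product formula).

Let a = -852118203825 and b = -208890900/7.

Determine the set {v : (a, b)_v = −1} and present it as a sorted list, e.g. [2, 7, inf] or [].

[7, 37, 41, inf]

Mod squares: a ≡ -697, b ≡ -180523. Check v ∈ {∞, 2, 3, 5, 7, 17, 37, 41}.
v=7: a=7^2·(≡6), b=7^-1·(≡6) mod 7; (6|7)=-1, (6|7)=-1; (−1)^{2·-1·3}·(-1)^-1·(-1)^2 = -1.
v=5: a=5^2·(≡2), b=5^2·(≡2) mod 5; (2|5)=-1, (2|5)=-1; (−1)^{2·2·2}·(-1)^2·(-1)^2 = +1.
v=37: a=37^2·(≡32), b=37^1·(≡8) mod 37; (32|37)=-1, (8|37)=-1; (−1)^{2·1·18}·(-1)^1·(-1)^2 = -1.
v=41: a=41^1·(≡19), b=41^1·(≡36) mod 41; (19|41)=-1, (36|41)=+1; (−1)^{1·1·20}·(-1)^1·(+1)^1 = -1.
v=17: a=17^1·(≡7), b=17^1·(≡10) mod 17; (7|17)=-1, (10|17)=-1; (−1)^{1·1·8}·(-1)^1·(-1)^1 = +1.
v=2: v_2(a)=0, v_2(b)=2; units ≡ 7, 5 (mod 8); ε·ε+αω+βω = 1·0+0·1+2·0 ≡ 0  ⇒  (a,b)_2 = +1.
v=3: a=3^6·(≡2), b=3^4·(≡2) mod 3; (2|3)=-1, (2|3)=-1; (−1)^{6·4·1}·(-1)^4·(-1)^6 = +1.
v=∞: -697 < 0 and -180523 < 0  ⇒  (a,b)_∞ = -1.
(-697, -180523 / ℚ) ramifies at {7, 37, 41, ∞}: a division algebra.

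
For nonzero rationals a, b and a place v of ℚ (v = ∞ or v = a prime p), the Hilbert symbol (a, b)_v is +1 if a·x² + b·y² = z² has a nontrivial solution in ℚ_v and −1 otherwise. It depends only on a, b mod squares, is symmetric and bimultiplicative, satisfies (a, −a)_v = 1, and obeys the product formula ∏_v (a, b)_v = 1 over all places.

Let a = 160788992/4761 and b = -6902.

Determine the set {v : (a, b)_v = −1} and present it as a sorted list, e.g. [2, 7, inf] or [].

Mod squares: a ≡ 12818, b ≡ -6902. Check v ∈ {∞, 2, 3, 7, 13, 17, 23, 29}.
v=∞: 12818 > 0 and -6902 < 0  ⇒  (a,b)_∞ = +1.
v=7: a=7^2·(≡4), b=7^1·(≡1) mod 7; (4|7)=+1, (1|7)=+1; (−1)^{2·1·3}·(+1)^1·(+1)^2 = +1.
v=29: a=29^1·(≡5), b=29^1·(≡23) mod 29; (5|29)=+1, (23|29)=+1; (−1)^{1·1·14}·(+1)^1·(+1)^1 = +1.
v=3: a=3^-2·(≡2), b=3^0·(≡1) mod 3; (2|3)=-1, (1|3)=+1; (−1)^{-2·0·1}·(-1)^0·(+1)^-2 = +1.
v=13: a=13^1·(≡5), b=13^0·(≡1) mod 13; (5|13)=-1, (1|13)=+1; (−1)^{1·0·6}·(-1)^0·(+1)^1 = +1.
v=23: a=23^-2·(≡7), b=23^0·(≡21) mod 23; (7|23)=-1, (21|23)=-1; (−1)^{-2·0·11}·(-1)^0·(-1)^-2 = +1.
v=17: a=17^1·(≡5), b=17^1·(≡2) mod 17; (5|17)=-1, (2|17)=+1; (−1)^{1·1·8}·(-1)^1·(+1)^1 = -1.
v=2: v_2(a)=9, v_2(b)=1; units ≡ 1, 5 (mod 8); ε·ε+αω+βω = 0·0+9·1+1·0 ≡ 1  ⇒  (a,b)_2 = -1.
|Ram(12818, -6902)| = 2, even; anisotropic at {2, 17}.

[2, 17]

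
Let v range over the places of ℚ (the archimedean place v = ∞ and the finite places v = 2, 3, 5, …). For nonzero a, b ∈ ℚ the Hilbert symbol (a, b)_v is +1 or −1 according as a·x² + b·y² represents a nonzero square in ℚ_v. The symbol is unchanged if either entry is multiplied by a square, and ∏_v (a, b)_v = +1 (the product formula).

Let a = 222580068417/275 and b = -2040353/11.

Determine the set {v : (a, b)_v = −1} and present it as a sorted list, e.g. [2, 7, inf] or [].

(a, b) ≡ (514257667, -42427) mod (ℚ^×)²; places V = {2, 3, 5, 7, 11, 17, 19, 23, 29, 31, ∞}.
(a,b)_∞: sgn(514257667)=+, sgn(-42427)=−, so +1.
(a,b)_11: α=-1, u≡1; β=-1, v≡4 (mod 11); (1|11)=+1, (4|11)=+1; sign (−1)^1·+1^-1·+1^-1 = -1.
(a,b)_5: α=-2, u≡2; β=0, v≡2 (mod 5); (2|5)=-1, (2|5)=-1; sign (−1)^0·-1^0·-1^-2 = +1.
(a,b)_2: α=0, β=0; u≡3, v≡5 (mod 8); ε(u)ε(v)=1·0, αω(v)=0·1, βω(u)=0·1; sum ≡ 0  ⇒  +1.
(a,b)_7: α=1, u≡3; β=1, v≡2 (mod 7); (3|7)=-1, (2|7)=+1; sign (−1)^1·-1^1·+1^1 = +1.
(a,b)_19: α=1, u≡1; β=1, v≡7 (mod 19); (1|19)=+1, (7|19)=+1; sign (−1)^1·+1^1·+1^1 = -1.
(a,b)_17: α=1, u≡12; β=0, v≡5 (mod 17); (12|17)=-1, (5|17)=-1; sign (−1)^0·-1^0·-1^1 = -1.
(a,b)_29: α=1, u≡25; β=1, v≡5 (mod 29); (25|29)=+1, (5|29)=+1; sign (−1)^0·+1^1·+1^1 = +1.
(a,b)_31: α=1, u≡20; β=0, v≡23 (mod 31); (20|31)=+1, (23|31)=-1; sign (−1)^0·+1^0·-1^1 = -1.
(a,b)_3: α=2, u≡1; β=0, v≡2 (mod 3); (1|3)=+1, (2|3)=-1; sign (−1)^0·+1^0·-1^2 = +1.
(a,b)_23: α=3, u≡12; β=2, v≡9 (mod 23); (12|23)=+1, (9|23)=+1; sign (−1)^0·+1^2·+1^3 = +1.
|Ram(514257667, -42427)| = 4, even; anisotropic at {11, 17, 19, 31}.

[11, 17, 19, 31]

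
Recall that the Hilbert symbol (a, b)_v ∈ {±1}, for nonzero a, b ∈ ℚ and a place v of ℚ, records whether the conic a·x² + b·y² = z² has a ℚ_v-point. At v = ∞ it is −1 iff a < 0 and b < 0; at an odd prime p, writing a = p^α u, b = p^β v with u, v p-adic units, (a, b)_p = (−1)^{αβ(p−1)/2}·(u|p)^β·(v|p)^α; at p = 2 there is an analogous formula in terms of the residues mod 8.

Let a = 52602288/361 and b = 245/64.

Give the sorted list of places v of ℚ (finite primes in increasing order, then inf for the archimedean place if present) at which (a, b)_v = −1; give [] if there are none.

Mod squares: a ≡ 3287643, b ≡ 5. Check v ∈ {∞, 2, 3, 5, 7, 19, 23, 29, 31, 53}.
v=7: a=7^0·(≡1), b=7^2·(≡5) mod 7; (1|7)=+1, (5|7)=-1; (−1)^{0·2·3}·(+1)^2·(-1)^0 = +1.
v=31: a=31^1·(≡14), b=31^0·(≡14) mod 31; (14|31)=+1, (14|31)=+1; (−1)^{1·0·15}·(+1)^0·(+1)^1 = +1.
v=23: a=23^1·(≡19), b=23^0·(≡20) mod 23; (19|23)=-1, (20|23)=-1; (−1)^{1·0·11}·(-1)^0·(-1)^1 = -1.
v=19: a=19^-2·(≡9), b=19^0·(≡16) mod 19; (9|19)=+1, (16|19)=+1; (−1)^{-2·0·9}·(+1)^0·(+1)^-2 = +1.
v=2: v_2(a)=4, v_2(b)=-6; units ≡ 3, 5 (mod 8); ε·ε+αω+βω = 1·0+4·1+-6·1 ≡ 0  ⇒  (a,b)_2 = +1.
v=5: a=5^0·(≡3), b=5^1·(≡1) mod 5; (3|5)=-1, (1|5)=+1; (−1)^{0·1·2}·(-1)^1·(+1)^0 = -1.
v=53: a=53^1·(≡30), b=53^0·(≡3) mod 53; (30|53)=-1, (3|53)=-1; (−1)^{1·0·26}·(-1)^0·(-1)^1 = -1.
v=∞: 3287643 > 0 and 5 > 0  ⇒  (a,b)_∞ = +1.
v=3: a=3^1·(≡2), b=3^0·(≡2) mod 3; (2|3)=-1, (2|3)=-1; (−1)^{1·0·1}·(-1)^0·(-1)^1 = -1.
v=29: a=29^1·(≡23), b=29^0·(≡7) mod 29; (23|29)=+1, (7|29)=+1; (−1)^{1·0·14}·(+1)^0·(+1)^1 = +1.
(3287643, 5 / ℚ) ramifies at {3, 5, 23, 53}: a division algebra.

[3, 5, 23, 53]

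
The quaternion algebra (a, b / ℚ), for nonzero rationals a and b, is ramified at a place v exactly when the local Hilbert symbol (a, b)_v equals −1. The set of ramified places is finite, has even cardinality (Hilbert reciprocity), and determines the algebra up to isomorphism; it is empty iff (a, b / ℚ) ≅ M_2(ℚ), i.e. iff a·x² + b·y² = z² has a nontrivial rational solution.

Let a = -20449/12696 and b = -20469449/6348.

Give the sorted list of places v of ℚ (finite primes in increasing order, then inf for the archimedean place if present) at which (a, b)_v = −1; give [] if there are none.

[2, 3, 13, inf]

Mod squares: a ≡ -6, b ≡ -3003. Check v ∈ {∞, 2, 3, 7, 11, 13, 23}.
v=∞: -6 < 0 and -3003 < 0  ⇒  (a,b)_∞ = -1.
v=2: v_2(a)=-3, v_2(b)=-2; units ≡ 5, 5 (mod 8); ε·ε+αω+βω = 0·0+-3·1+-2·1 ≡ 1  ⇒  (a,b)_2 = -1.
v=23: a=23^-2·(≡21), b=23^-2·(≡21) mod 23; (21|23)=-1, (21|23)=-1; (−1)^{-2·-2·11}·(-1)^-2·(-1)^-2 = +1.
v=11: a=11^2·(≡9), b=11^3·(≡10) mod 11; (9|11)=+1, (10|11)=-1; (−1)^{2·3·5}·(+1)^3·(-1)^2 = +1.
v=3: a=3^-1·(≡1), b=3^-1·(≡1) mod 3; (1|3)=+1, (1|3)=+1; (−1)^{-1·-1·1}·(+1)^-1·(+1)^-1 = -1.
v=7: a=7^0·(≡1), b=7^1·(≡6) mod 7; (1|7)=+1, (6|7)=-1; (−1)^{0·1·3}·(+1)^1·(-1)^0 = +1.
v=13: a=13^2·(≡6), b=13^3·(≡1) mod 13; (6|13)=-1, (1|13)=+1; (−1)^{2·3·6}·(-1)^3·(+1)^2 = -1.
(-6, -3003 / ℚ) ramifies at {2, 3, 13, ∞}: a division algebra.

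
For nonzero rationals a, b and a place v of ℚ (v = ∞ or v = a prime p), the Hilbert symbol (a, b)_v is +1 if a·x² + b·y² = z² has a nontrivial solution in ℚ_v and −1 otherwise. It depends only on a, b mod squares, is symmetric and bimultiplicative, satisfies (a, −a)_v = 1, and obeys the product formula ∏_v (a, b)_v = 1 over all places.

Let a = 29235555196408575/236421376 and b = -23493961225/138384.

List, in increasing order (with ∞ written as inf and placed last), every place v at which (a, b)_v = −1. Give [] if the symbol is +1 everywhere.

(a, b) ≡ (23, -4921) mod (ℚ^×)²; places V = {2, 3, 5, 7, 19, 23, 31, 37, ∞}.
(a,b)_5: α=2, u≡3; β=2, v≡4 (mod 5); (3|5)=-1, (4|5)=+1; sign (−1)^0·-1^2·+1^2 = +1.
(a,b)_23: α=3, u≡12; β=2, v≡2 (mod 23); (12|23)=+1, (2|23)=+1; sign (−1)^0·+1^2·+1^3 = +1.
(a,b)_31: α=-4, u≡24; β=-2, v≡28 (mod 31); (24|31)=-1, (28|31)=+1; sign (−1)^0·-1^-2·+1^-4 = +1.
(a,b)_∞: sgn(23)=+, sgn(-4921)=−, so +1.
(a,b)_7: α=4, u≡2; β=1, v≡4 (mod 7); (2|7)=+1, (4|7)=+1; sign (−1)^0·+1^1·+1^4 = +1.
(a,b)_37: α=2, u≡20; β=1, v≡15 (mod 37); (20|37)=-1, (15|37)=-1; sign (−1)^0·-1^1·-1^2 = -1.
(a,b)_19: α=2, u≡17; β=3, v≡1 (mod 19); (17|19)=+1, (1|19)=+1; sign (−1)^0·+1^3·+1^2 = +1.
(a,b)_3: α=4, u≡2; β=-2, v≡2 (mod 3); (2|3)=-1, (2|3)=-1; sign (−1)^0·-1^-2·-1^4 = +1.
(a,b)_2: α=-8, β=-4; u≡7, v≡7 (mod 8); ε(u)ε(v)=1·1, αω(v)=-8·0, βω(u)=-4·0; sum ≡ 1  ⇒  -1.
Ram(23, -4921) = {2, 37}; no ℚ_2-point on the conic.

[2, 37]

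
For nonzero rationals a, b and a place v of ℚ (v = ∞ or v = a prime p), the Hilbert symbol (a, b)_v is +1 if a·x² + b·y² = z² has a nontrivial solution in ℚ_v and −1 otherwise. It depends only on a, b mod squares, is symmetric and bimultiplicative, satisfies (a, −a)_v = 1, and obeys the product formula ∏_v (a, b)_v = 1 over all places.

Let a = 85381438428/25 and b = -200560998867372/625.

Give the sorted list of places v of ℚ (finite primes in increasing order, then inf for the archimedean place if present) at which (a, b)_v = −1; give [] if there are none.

[11, 29, 37, 41]

(a, b) ≡ (16687, -483923) mod (ℚ^×)²; places V = {2, 3, 5, 11, 13, 29, 37, 41, ∞}.
(a,b)_41: α=1, u≡22; β=1, v≡37 (mod 41); (22|41)=-1, (37|41)=+1; sign (−1)^0·-1^1·+1^1 = -1.
(a,b)_∞: sgn(16687)=+, sgn(-483923)=−, so +1.
(a,b)_2: α=2, β=2; u≡7, v≡5 (mod 8); ε(u)ε(v)=1·0, αω(v)=2·1, βω(u)=2·0; sum ≡ 0  ⇒  +1.
(a,b)_5: α=-2, u≡3; β=-4, v≡3 (mod 5); (3|5)=-1, (3|5)=-1; sign (−1)^0·-1^-4·-1^-2 = +1.
(a,b)_29: α=2, u≡18; β=3, v≡2 (mod 29); (18|29)=-1, (2|29)=-1; sign (−1)^0·-1^3·-1^2 = -1.
(a,b)_3: α=2, u≡1; β=6, v≡1 (mod 3); (1|3)=+1, (1|3)=+1; sign (−1)^0·+1^6·+1^2 = +1.
(a,b)_37: α=1, u≡7; β=1, v≡29 (mod 37); (7|37)=+1, (29|37)=-1; sign (−1)^0·+1^1·-1^1 = -1.
(a,b)_11: α=1, u≡2; β=1, v≡7 (mod 11); (2|11)=-1, (7|11)=-1; sign (−1)^1·-1^1·-1^1 = -1.
(a,b)_13: α=2, u≡8; β=2, v≡7 (mod 13); (8|13)=-1, (7|13)=-1; sign (−1)^0·-1^2·-1^2 = +1.
|Ram(16687, -483923)| = 4, even; anisotropic at {11, 29, 37, 41}.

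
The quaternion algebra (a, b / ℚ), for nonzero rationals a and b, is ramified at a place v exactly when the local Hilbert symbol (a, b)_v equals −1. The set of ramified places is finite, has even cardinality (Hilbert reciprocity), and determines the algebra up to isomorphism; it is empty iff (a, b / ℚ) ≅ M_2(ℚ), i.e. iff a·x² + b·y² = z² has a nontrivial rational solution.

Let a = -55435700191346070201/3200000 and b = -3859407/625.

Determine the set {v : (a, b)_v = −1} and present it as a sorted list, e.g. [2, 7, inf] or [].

Mod squares: a ≡ -167479205, b ≡ -47647. Check v ∈ {∞, 2, 3, 5, 19, 29, 31, 37, 53}.
v=3: a=3^6·(≡1), b=3^4·(≡2) mod 3; (1|3)=+1, (2|3)=-1; (−1)^{6·4·1}·(+1)^4·(-1)^6 = +1.
v=19: a=19^1·(≡18), b=19^0·(≡16) mod 19; (18|19)=-1, (16|19)=+1; (−1)^{1·0·9}·(-1)^0·(+1)^1 = +1.
v=29: a=29^3·(≡26), b=29^1·(≡18) mod 29; (26|29)=-1, (18|29)=-1; (−1)^{3·1·14}·(-1)^1·(-1)^3 = +1.
v=2: v_2(a)=-10, v_2(b)=0; units ≡ 3, 1 (mod 8); ε·ε+αω+βω = 1·0+-10·0+0·1 ≡ 0  ⇒  (a,b)_2 = +1.
v=37: a=37^1·(≡27), b=37^0·(≡12) mod 37; (27|37)=+1, (12|37)=+1; (−1)^{1·0·18}·(+1)^0·(+1)^1 = +1.
v=31: a=31^3·(≡7), b=31^1·(≡6) mod 31; (7|31)=+1, (6|31)=-1; (−1)^{3·1·15}·(+1)^1·(-1)^3 = +1.
v=5: a=5^-5·(≡1), b=5^-4·(≡3) mod 5; (1|5)=+1, (3|5)=-1; (−1)^{-5·-4·2}·(+1)^-4·(-1)^-5 = -1.
v=53: a=53^3·(≡21), b=53^1·(≡19) mod 53; (21|53)=-1, (19|53)=-1; (−1)^{3·1·26}·(-1)^1·(-1)^3 = +1.
v=∞: -167479205 < 0 and -47647 < 0  ⇒  (a,b)_∞ = -1.
|Ram(-167479205, -47647)| = 2, even; anisotropic at {5, ∞}.

[5, inf]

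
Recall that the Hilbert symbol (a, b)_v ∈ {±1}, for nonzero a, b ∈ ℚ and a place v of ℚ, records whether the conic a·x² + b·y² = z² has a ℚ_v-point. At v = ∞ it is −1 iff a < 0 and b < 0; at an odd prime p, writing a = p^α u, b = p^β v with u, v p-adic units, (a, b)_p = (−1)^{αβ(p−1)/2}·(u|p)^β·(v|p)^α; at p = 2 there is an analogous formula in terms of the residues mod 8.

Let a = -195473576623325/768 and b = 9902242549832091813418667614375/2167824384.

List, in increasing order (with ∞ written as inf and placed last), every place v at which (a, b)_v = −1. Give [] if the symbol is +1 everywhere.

Mod squares: a ≡ -104844831, b ≡ 1482. Check v ∈ {∞, 2, 3, 5, 7, 11, 13, 17, 19, 29, 41, 43}.
v=7: a=7^1·(≡4), b=7^6·(≡6) mod 7; (4|7)=+1, (6|7)=-1; (−1)^{1·6·3}·(+1)^6·(-1)^1 = -1.
v=2: v_2(a)=-8, v_2(b)=-13; units ≡ 1, 5 (mod 8); ε·ε+αω+βω = 0·0+-8·1+-13·0 ≡ 0  ⇒  (a,b)_2 = +1.
v=43: a=43^2·(≡3), b=43^6·(≡12) mod 43; (3|43)=-1, (12|43)=-1; (−1)^{2·6·21}·(-1)^6·(-1)^2 = +1.
v=3: a=3^-1·(≡1), b=3^-7·(≡2) mod 3; (1|3)=+1, (2|3)=-1; (−1)^{-1·-7·1}·(+1)^-7·(-1)^-1 = +1.
v=11: a=11^2·(≡7), b=11^-2·(≡2) mod 11; (7|11)=-1, (2|11)=-1; (−1)^{2·-2·5}·(-1)^-2·(-1)^2 = +1.
v=13: a=13^1·(≡6), b=13^3·(≡1) mod 13; (6|13)=-1, (1|13)=+1; (−1)^{1·3·6}·(-1)^3·(+1)^1 = -1.
v=∞: -104844831 < 0 and 1482 > 0  ⇒  (a,b)_∞ = +1.
v=29: a=29^1·(≡23), b=29^2·(≡18) mod 29; (23|29)=+1, (18|29)=-1; (−1)^{1·2·14}·(+1)^2·(-1)^1 = -1.
v=5: a=5^2·(≡4), b=5^4·(≡2) mod 5; (4|5)=+1, (2|5)=-1; (−1)^{2·4·2}·(+1)^4·(-1)^2 = +1.
v=19: a=19^1·(≡2), b=19^3·(≡10) mod 19; (2|19)=-1, (10|19)=-1; (−1)^{1·3·9}·(-1)^3·(-1)^1 = -1.
v=41: a=41^1·(≡33), b=41^2·(≡11) mod 41; (33|41)=+1, (11|41)=-1; (−1)^{1·2·20}·(+1)^2·(-1)^1 = -1.
v=17: a=17^1·(≡16), b=17^0·(≡12) mod 17; (16|17)=+1, (12|17)=-1; (−1)^{1·0·8}·(+1)^0·(-1)^1 = -1.
(-104844831, 1482 / ℚ) ramifies at {7, 13, 17, 19, 29, 41}: a division algebra.

[7, 13, 17, 19, 29, 41]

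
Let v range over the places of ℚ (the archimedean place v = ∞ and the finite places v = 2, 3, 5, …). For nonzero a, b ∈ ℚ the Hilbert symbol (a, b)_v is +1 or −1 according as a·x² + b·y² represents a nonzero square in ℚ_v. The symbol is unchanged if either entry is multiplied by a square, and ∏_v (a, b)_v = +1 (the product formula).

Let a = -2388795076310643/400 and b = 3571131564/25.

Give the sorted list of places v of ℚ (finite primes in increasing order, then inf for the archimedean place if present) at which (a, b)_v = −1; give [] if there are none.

(a, b) ≡ (-3003, 11) mod (ℚ^×)²; places V = {2, 3, 5, 7, 11, 13, ∞}.
(a,b)_∞: sgn(-3003)=−, sgn(11)=+, so +1.
(a,b)_11: α=5, u≡6; β=3, v≡4 (mod 11); (6|11)=-1, (4|11)=+1; sign (−1)^1·-1^3·+1^5 = +1.
(a,b)_5: α=-2, u≡2; β=-2, v≡4 (mod 5); (2|5)=-1, (4|5)=+1; sign (−1)^0·-1^-2·+1^-2 = +1.
(a,b)_3: α=9, u≡1; β=4, v≡2 (mod 3); (1|3)=+1, (2|3)=-1; sign (−1)^0·+1^4·-1^9 = -1.
(a,b)_2: α=-4, β=2; u≡5, v≡3 (mod 8); ε(u)ε(v)=0·1, αω(v)=-4·1, βω(u)=2·1; sum ≡ 0  ⇒  +1.
(a,b)_13: α=3, u≡3; β=2, v≡11 (mod 13); (3|13)=+1, (11|13)=-1; sign (−1)^0·+1^2·-1^3 = -1.
(a,b)_7: α=3, u≡5; β=2, v≡4 (mod 7); (5|7)=-1, (4|7)=+1; sign (−1)^0·-1^2·+1^3 = +1.
|Ram(-3003, 11)| = 2, even; anisotropic at {3, 13}.

[3, 13]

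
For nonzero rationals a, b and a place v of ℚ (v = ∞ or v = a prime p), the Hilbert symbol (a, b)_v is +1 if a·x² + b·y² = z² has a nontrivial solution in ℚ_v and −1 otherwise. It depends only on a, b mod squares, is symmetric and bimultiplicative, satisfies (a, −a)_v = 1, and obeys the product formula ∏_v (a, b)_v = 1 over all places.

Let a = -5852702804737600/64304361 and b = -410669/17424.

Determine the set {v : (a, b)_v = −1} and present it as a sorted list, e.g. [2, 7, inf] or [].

[2, 17, 37, inf]

(a, b) ≡ (-18241, -29) mod (ℚ^×)²; places V = {2, 3, 5, 7, 11, 17, 29, 37, ∞}.
(a,b)_37: α=1, u≡3; β=0, v≡2 (mod 37); (3|37)=+1, (2|37)=-1; sign (−1)^0·+1^0·-1^1 = -1.
(a,b)_2: α=6, β=-4; u≡7, v≡3 (mod 8); ε(u)ε(v)=1·1, αω(v)=6·1, βω(u)=-4·0; sum ≡ 1  ⇒  -1.
(a,b)_5: α=2, u≡1; β=0, v≡4 (mod 5); (1|5)=+1, (4|5)=+1; sign (−1)^0·+1^0·+1^2 = +1.
(a,b)_3: α=-12, u≡2; β=-2, v≡1 (mod 3); (2|3)=-1, (1|3)=+1; sign (−1)^0·-1^-2·+1^-12 = +1.
(a,b)_17: α=5, u≡15; β=2, v≡10 (mod 17); (15|17)=+1, (10|17)=-1; sign (−1)^0·+1^2·-1^5 = -1.
(a,b)_29: α=1, u≡22; β=1, v≡25 (mod 29); (22|29)=+1, (25|29)=+1; sign (−1)^0·+1^1·+1^1 = +1.
(a,b)_7: α=4, u≡1; β=2, v≡5 (mod 7); (1|7)=+1, (5|7)=-1; sign (−1)^0·+1^2·-1^4 = +1.
(a,b)_11: α=-2, u≡10; β=-2, v≡5 (mod 11); (10|11)=-1, (5|11)=+1; sign (−1)^0·-1^-2·+1^-2 = +1.
(a,b)_∞: sgn(-18241)=−, sgn(-29)=−, so -1.
(-18241, -29 / ℚ) ramifies at {2, 17, 37, ∞}: a division algebra.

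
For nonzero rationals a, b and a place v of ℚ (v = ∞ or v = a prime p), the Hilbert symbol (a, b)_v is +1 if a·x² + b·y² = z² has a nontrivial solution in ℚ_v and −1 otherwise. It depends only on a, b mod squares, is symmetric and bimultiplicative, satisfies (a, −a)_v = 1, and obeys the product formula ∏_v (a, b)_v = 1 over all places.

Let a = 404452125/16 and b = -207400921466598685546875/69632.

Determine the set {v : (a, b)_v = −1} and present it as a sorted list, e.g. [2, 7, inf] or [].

Mod squares: a ≡ 36685, b ≡ -1955. Check v ∈ {∞, 2, 3, 5, 7, 11, 17, 23, 29}.
v=3: a=3^2·(≡1), b=3^6·(≡1) mod 3; (1|3)=+1, (1|3)=+1; (−1)^{2·6·1}·(+1)^6·(+1)^2 = +1.
v=23: a=23^1·(≡4), b=23^3·(≡22) mod 23; (4|23)=+1, (22|23)=-1; (−1)^{1·3·11}·(+1)^3·(-1)^1 = +1.
v=5: a=5^3·(≡2), b=5^9·(≡4) mod 5; (2|5)=-1, (4|5)=+1; (−1)^{3·9·2}·(-1)^9·(+1)^3 = -1.
v=17: a=17^0·(≡9), b=17^-1·(≡8) mod 17; (9|17)=+1, (8|17)=+1; (−1)^{0·-1·8}·(+1)^-1·(+1)^0 = +1.
v=11: a=11^1·(≡10), b=11^2·(≡5) mod 11; (10|11)=-1, (5|11)=+1; (−1)^{1·2·5}·(-1)^2·(+1)^1 = +1.
v=∞: 36685 > 0 and -1955 < 0  ⇒  (a,b)_∞ = +1.
v=2: v_2(a)=-4, v_2(b)=-12; units ≡ 5, 5 (mod 8); ε·ε+αω+βω = 0·0+-4·1+-12·1 ≡ 0  ⇒  (a,b)_2 = +1.
v=7: a=7^2·(≡6), b=7^6·(≡3) mod 7; (6|7)=-1, (3|7)=-1; (−1)^{2·6·3}·(-1)^6·(-1)^2 = +1.
v=29: a=29^1·(≡2), b=29^2·(≡15) mod 29; (2|29)=-1, (15|29)=-1; (−1)^{1·2·14}·(-1)^2·(-1)^1 = -1.
|Ram(36685, -1955)| = 2, even; anisotropic at {5, 29}.

[5, 29]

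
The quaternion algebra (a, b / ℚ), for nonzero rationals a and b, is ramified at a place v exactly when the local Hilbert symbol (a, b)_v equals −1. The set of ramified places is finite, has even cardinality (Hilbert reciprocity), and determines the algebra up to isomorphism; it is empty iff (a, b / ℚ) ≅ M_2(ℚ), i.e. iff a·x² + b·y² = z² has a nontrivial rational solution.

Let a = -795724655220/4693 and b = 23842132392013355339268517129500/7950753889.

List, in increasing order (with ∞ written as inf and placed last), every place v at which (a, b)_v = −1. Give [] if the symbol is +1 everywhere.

(a, b) ≡ (-2374752185, 3655) mod (ℚ^×)²; places V = {2, 3, 5, 7, 11, 13, 17, 19, 23, 29, 41, 43, 53, ∞}.
(a,b)_19: α=-2, u≡5; β=-6, v≡17 (mod 19); (5|19)=+1, (17|19)=+1; sign (−1)^0·+1^-6·+1^-2 = +1.
(a,b)_17: α=1, u≡10; β=3, v≡5 (mod 17); (10|17)=-1, (5|17)=-1; sign (−1)^0·-1^3·-1^1 = +1.
(a,b)_29: α=0, u≡26; β=2, v≡28 (mod 29); (26|29)=-1, (28|29)=+1; sign (−1)^0·-1^2·+1^0 = +1.
(a,b)_3: α=2, u≡1; β=4, v≡1 (mod 3); (1|3)=+1, (1|3)=+1; sign (−1)^0·+1^4·+1^2 = +1.
(a,b)_13: α=-1, u≡9; β=-2, v≡7 (mod 13); (9|13)=+1, (7|13)=-1; sign (−1)^0·+1^-2·-1^-1 = -1.
(a,b)_2: α=2, β=2; u≡7, v≡7 (mod 8); ε(u)ε(v)=1·1, αω(v)=2·0, βω(u)=2·0; sum ≡ 1  ⇒  -1.
(a,b)_11: α=2, u≡8; β=4, v≡5 (mod 11); (8|11)=-1, (5|11)=+1; sign (−1)^0·-1^4·+1^2 = +1.
(a,b)_5: α=1, u≡2; β=3, v≡4 (mod 5); (2|5)=-1, (4|5)=+1; sign (−1)^0·-1^3·+1^1 = -1.
(a,b)_43: α=1, u≡21; β=3, v≡2 (mod 43); (21|43)=+1, (2|43)=-1; sign (−1)^1·+1^3·-1^1 = +1.
(a,b)_∞: sgn(-2374752185)=−, sgn(3655)=+, so +1.
(a,b)_53: α=1, u≡18; β=2, v≡19 (mod 53); (18|53)=-1, (19|53)=-1; sign (−1)^0·-1^2·-1^1 = -1.
(a,b)_23: α=1, u≡14; β=2, v≡17 (mod 23); (14|23)=-1, (17|23)=-1; sign (−1)^0·-1^2·-1^1 = -1.
(a,b)_41: α=1, u≡11; β=2, v≡22 (mod 41); (11|41)=-1, (22|41)=-1; sign (−1)^0·-1^2·-1^1 = -1.
(a,b)_7: α=0, u≡3; β=2, v≡1 (mod 7); (3|7)=-1, (1|7)=+1; sign (−1)^0·-1^2·+1^0 = +1.
|Ram(-2374752185, 3655)| = 6, even; anisotropic at {2, 5, 13, 23, 41, 53}.

[2, 5, 13, 23, 41, 53]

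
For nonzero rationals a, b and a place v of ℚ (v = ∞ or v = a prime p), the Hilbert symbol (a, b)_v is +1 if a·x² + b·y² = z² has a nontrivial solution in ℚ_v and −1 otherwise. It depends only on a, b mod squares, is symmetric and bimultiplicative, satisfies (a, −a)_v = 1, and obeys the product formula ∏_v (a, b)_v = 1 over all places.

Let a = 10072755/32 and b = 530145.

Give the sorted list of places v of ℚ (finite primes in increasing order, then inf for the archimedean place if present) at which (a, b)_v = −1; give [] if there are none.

[5, 11]

Mod squares: a ≡ 248710, b ≡ 6545. Check v ∈ {∞, 2, 3, 5, 7, 11, 17, 19}.
v=17: a=17^1·(≡10), b=17^1·(≡7) mod 17; (10|17)=-1, (7|17)=-1; (−1)^{1·1·8}·(-1)^1·(-1)^1 = +1.
v=5: a=5^1·(≡3), b=5^1·(≡4) mod 5; (3|5)=-1, (4|5)=+1; (−1)^{1·1·2}·(-1)^1·(+1)^1 = -1.
v=19: a=19^1·(≡2), b=19^0·(≡7) mod 19; (2|19)=-1, (7|19)=+1; (−1)^{1·0·9}·(-1)^0·(+1)^1 = +1.
v=∞: 248710 > 0 and 6545 > 0  ⇒  (a,b)_∞ = +1.
v=3: a=3^4·(≡1), b=3^4·(≡2) mod 3; (1|3)=+1, (2|3)=-1; (−1)^{4·4·1}·(+1)^4·(-1)^4 = +1.
v=2: v_2(a)=-5, v_2(b)=0; units ≡ 3, 1 (mod 8); ε·ε+αω+βω = 1·0+-5·0+0·1 ≡ 0  ⇒  (a,b)_2 = +1.
v=11: a=11^1·(≡1), b=11^1·(≡4) mod 11; (1|11)=+1, (4|11)=+1; (−1)^{1·1·5}·(+1)^1·(+1)^1 = -1.
v=7: a=7^1·(≡6), b=7^1·(≡2) mod 7; (6|7)=-1, (2|7)=+1; (−1)^{1·1·3}·(-1)^1·(+1)^1 = +1.
Ram(248710, 6545) = {5, 11}; no ℚ_5-point on the conic.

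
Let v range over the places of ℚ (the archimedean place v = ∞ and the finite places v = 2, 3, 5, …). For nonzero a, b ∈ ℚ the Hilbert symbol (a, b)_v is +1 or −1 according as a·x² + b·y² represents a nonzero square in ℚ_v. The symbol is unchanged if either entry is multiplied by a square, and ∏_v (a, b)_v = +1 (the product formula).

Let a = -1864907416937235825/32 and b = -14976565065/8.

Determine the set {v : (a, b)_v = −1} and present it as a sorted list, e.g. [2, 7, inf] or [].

[2, inf]

Mod squares: a ≡ -66, b ≡ -770. Check v ∈ {∞, 2, 3, 5, 7, 11}.
v=2: v_2(a)=-5, v_2(b)=-3; units ≡ 7, 7 (mod 8); ε·ε+αω+βω = 1·1+-5·0+-3·0 ≡ 1  ⇒  (a,b)_2 = -1.
v=5: a=5^2·(≡1), b=5^1·(≡4) mod 5; (1|5)=+1, (4|5)=+1; (−1)^{2·1·2}·(+1)^1·(+1)^2 = +1.
v=7: a=7^4·(≡2), b=7^3·(≡4) mod 7; (2|7)=+1, (4|7)=+1; (−1)^{4·3·3}·(+1)^3·(+1)^4 = +1.
v=11: a=11^7·(≡1), b=11^3·(≡2) mod 11; (1|11)=+1, (2|11)=-1; (−1)^{7·3·5}·(+1)^3·(-1)^7 = +1.
v=3: a=3^13·(≡2), b=3^8·(≡1) mod 3; (2|3)=-1, (1|3)=+1; (−1)^{13·8·1}·(-1)^8·(+1)^13 = +1.
v=∞: -66 < 0 and -770 < 0  ⇒  (a,b)_∞ = -1.
Ram(-66, -770) = {2, ∞}; no ℚ_2-point on the conic.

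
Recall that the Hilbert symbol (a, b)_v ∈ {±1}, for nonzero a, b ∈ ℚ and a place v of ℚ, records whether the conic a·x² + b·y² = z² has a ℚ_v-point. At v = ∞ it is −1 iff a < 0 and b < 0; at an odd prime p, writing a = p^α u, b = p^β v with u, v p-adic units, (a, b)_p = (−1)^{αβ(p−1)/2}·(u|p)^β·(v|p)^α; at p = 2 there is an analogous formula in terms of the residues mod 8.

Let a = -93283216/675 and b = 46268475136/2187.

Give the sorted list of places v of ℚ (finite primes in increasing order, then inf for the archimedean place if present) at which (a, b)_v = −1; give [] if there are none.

[13, 17, 31, 37]

Mod squares: a ≡ -17490603, b ≡ 564213. Check v ∈ {∞, 2, 3, 5, 13, 17, 23, 31, 37}.
v=2: v_2(a)=4, v_2(b)=8; units ≡ 5, 5 (mod 8); ε·ε+αω+βω = 0·0+4·1+8·1 ≡ 0  ⇒  (a,b)_2 = +1.
v=23: a=23^1·(≡15), b=23^1·(≡2) mod 23; (15|23)=-1, (2|23)=+1; (−1)^{1·1·11}·(-1)^1·(+1)^1 = +1.
v=∞: -17490603 < 0 and 564213 > 0  ⇒  (a,b)_∞ = +1.
v=5: a=5^-2·(≡2), b=5^0·(≡3) mod 5; (2|5)=-1, (3|5)=-1; (−1)^{-2·0·2}·(-1)^0·(-1)^-2 = +1.
v=13: a=13^1·(≡9), b=13^1·(≡6) mod 13; (9|13)=+1, (6|13)=-1; (−1)^{1·1·6}·(+1)^1·(-1)^1 = -1.
v=3: a=3^-3·(≡2), b=3^-7·(≡1) mod 3; (2|3)=-1, (1|3)=+1; (−1)^{-3·-7·1}·(-1)^-7·(+1)^-3 = +1.
v=37: a=37^1·(≡26), b=37^1·(≡29) mod 37; (26|37)=+1, (29|37)=-1; (−1)^{1·1·18}·(+1)^1·(-1)^1 = -1.
v=31: a=31^1·(≡4), b=31^2·(≡30) mod 31; (4|31)=+1, (30|31)=-1; (−1)^{1·2·15}·(+1)^2·(-1)^1 = -1.
v=17: a=17^1·(≡1), b=17^1·(≡6) mod 17; (1|17)=+1, (6|17)=-1; (−1)^{1·1·8}·(+1)^1·(-1)^1 = -1.
|Ram(-17490603, 564213)| = 4, even; anisotropic at {13, 17, 31, 37}.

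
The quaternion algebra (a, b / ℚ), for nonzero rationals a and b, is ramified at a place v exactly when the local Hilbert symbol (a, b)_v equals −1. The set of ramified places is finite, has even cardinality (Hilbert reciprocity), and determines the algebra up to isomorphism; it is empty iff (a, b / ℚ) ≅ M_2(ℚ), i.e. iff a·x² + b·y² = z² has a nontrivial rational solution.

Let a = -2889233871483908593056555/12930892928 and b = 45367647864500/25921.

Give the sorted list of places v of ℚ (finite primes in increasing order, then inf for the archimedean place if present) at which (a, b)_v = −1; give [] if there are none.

[2, 5, 13, 17]

(a, b) ≡ (-24310, 5) mod (ℚ^×)²; places V = {2, 3, 5, 7, 11, 13, 17, 19, 23, 29, 47, ∞}.
(a,b)_11: α=5, u≡5; β=0, v≡1 (mod 11); (5|11)=+1, (1|11)=+1; sign (−1)^0·+1^0·+1^5 = +1.
(a,b)_19: α=-2, u≡10; β=0, v≡7 (mod 19); (10|19)=-1, (7|19)=+1; sign (−1)^0·-1^0·+1^-2 = +1.
(a,b)_29: α=2, u≡14; β=2, v≡23 (mod 29); (14|29)=-1, (23|29)=+1; sign (−1)^0·-1^2·+1^2 = +1.
(a,b)_∞: sgn(-24310)=−, sgn(5)=+, so +1.
(a,b)_7: α=0, u≡2; β=-2, v≡6 (mod 7); (2|7)=+1, (6|7)=-1; sign (−1)^0·+1^-2·-1^0 = +1.
(a,b)_2: α=-7, β=2; u≡5, v≡5 (mod 8); ε(u)ε(v)=0·0, αω(v)=-7·1, βω(u)=2·1; sum ≡ 1  ⇒  -1.
(a,b)_13: α=3, u≡7; β=2, v≡6 (mod 13); (7|13)=-1, (6|13)=-1; sign (−1)^0·-1^2·-1^3 = -1.
(a,b)_17: α=3, u≡1; β=2, v≡3 (mod 17); (1|17)=+1, (3|17)=-1; sign (−1)^0·+1^2·-1^3 = -1.
(a,b)_5: α=1, u≡3; β=3, v≡1 (mod 5); (3|5)=-1, (1|5)=+1; sign (−1)^0·-1^3·+1^1 = -1.
(a,b)_47: α=4, u≡8; β=2, v≡44 (mod 47); (8|47)=+1, (44|47)=-1; sign (−1)^0·+1^2·-1^4 = +1.
(a,b)_23: α=-4, u≡1; β=-2, v≡10 (mod 23); (1|23)=+1, (10|23)=-1; sign (−1)^0·+1^-2·-1^-4 = +1.
(a,b)_3: α=4, u≡2; β=0, v≡2 (mod 3); (2|3)=-1, (2|3)=-1; sign (−1)^0·-1^0·-1^4 = +1.
Ram(-24310, 5) = {2, 5, 13, 17}; no ℚ_2-point on the conic.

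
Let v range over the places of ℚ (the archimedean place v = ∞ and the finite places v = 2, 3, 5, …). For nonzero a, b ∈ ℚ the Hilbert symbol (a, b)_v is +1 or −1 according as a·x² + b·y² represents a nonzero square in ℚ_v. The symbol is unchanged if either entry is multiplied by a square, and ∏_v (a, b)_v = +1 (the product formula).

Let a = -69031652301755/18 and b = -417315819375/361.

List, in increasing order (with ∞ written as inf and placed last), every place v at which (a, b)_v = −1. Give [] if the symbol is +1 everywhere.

(a, b) ≡ (-24310, -31) mod (ℚ^×)²; places V = {2, 3, 5, 7, 11, 13, 17, 19, 31, ∞}.
(a,b)_∞: sgn(-24310)=−, sgn(-31)=−, so -1.
(a,b)_11: α=3, u≡5; β=0, v≡2 (mod 11); (5|11)=+1, (2|11)=-1; sign (−1)^0·+1^0·-1^3 = -1.
(a,b)_7: α=0, u≡1; β=2, v≡1 (mod 7); (1|7)=+1, (1|7)=+1; sign (−1)^0·+1^2·+1^0 = +1.
(a,b)_2: α=-1, β=0; u≡5, v≡1 (mod 8); ε(u)ε(v)=0·0, αω(v)=-1·0, βω(u)=0·1; sum ≡ 0  ⇒  +1.
(a,b)_17: α=3, u≡1; β=2, v≡14 (mod 17); (1|17)=+1, (14|17)=-1; sign (−1)^0·+1^2·-1^3 = -1.
(a,b)_5: α=1, u≡3; β=4, v≡4 (mod 5); (3|5)=-1, (4|5)=+1; sign (−1)^0·-1^4·+1^1 = +1.
(a,b)_31: α=2, u≡8; β=1, v≡3 (mod 31); (8|31)=+1, (3|31)=-1; sign (−1)^0·+1^1·-1^2 = +1.
(a,b)_19: α=0, u≡2; β=-2, v≡11 (mod 19); (2|19)=-1, (11|19)=+1; sign (−1)^0·-1^-2·+1^0 = +1.
(a,b)_13: α=3, u≡8; β=2, v≡8 (mod 13); (8|13)=-1, (8|13)=-1; sign (−1)^0·-1^2·-1^3 = -1.
(a,b)_3: α=-2, u≡2; β=2, v≡2 (mod 3); (2|3)=-1, (2|3)=-1; sign (−1)^0·-1^2·-1^-2 = +1.
|Ram(-24310, -31)| = 4, even; anisotropic at {11, 13, 17, ∞}.

[11, 13, 17, inf]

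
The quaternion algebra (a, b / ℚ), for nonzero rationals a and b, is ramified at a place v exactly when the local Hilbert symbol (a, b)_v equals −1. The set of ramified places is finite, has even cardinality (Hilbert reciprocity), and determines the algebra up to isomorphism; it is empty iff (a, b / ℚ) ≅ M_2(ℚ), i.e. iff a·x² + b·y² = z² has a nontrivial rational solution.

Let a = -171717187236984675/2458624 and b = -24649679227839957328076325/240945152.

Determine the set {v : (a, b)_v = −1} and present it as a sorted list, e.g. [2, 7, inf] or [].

Mod squares: a ≡ -3, b ≡ -14586. Check v ∈ {∞, 2, 3, 5, 7, 11, 13, 17}.
v=3: a=3^19·(≡2), b=3^29·(≡1) mod 3; (2|3)=-1, (1|3)=+1; (−1)^{19·29·1}·(-1)^29·(+1)^19 = +1.
v=2: v_2(a)=-10, v_2(b)=-11; units ≡ 5, 3 (mod 8); ε·ε+αω+βω = 0·1+-10·1+-11·1 ≡ 1  ⇒  (a,b)_2 = -1.
v=∞: -3 < 0 and -14586 < 0  ⇒  (a,b)_∞ = -1.
v=17: a=17^2·(≡10), b=17^3·(≡13) mod 17; (10|17)=-1, (13|17)=+1; (−1)^{2·3·8}·(-1)^3·(+1)^2 = -1.
v=13: a=13^2·(≡3), b=13^3·(≡12) mod 13; (3|13)=+1, (12|13)=+1; (−1)^{2·3·6}·(+1)^3·(+1)^2 = +1.
v=11: a=11^2·(≡7), b=11^3·(≡4) mod 11; (7|11)=-1, (4|11)=+1; (−1)^{2·3·5}·(-1)^3·(+1)^2 = -1.
v=5: a=5^2·(≡2), b=5^2·(≡1) mod 5; (2|5)=-1, (1|5)=+1; (−1)^{2·2·2}·(-1)^2·(+1)^2 = +1.
v=7: a=7^-4·(≡4), b=7^-6·(≡2) mod 7; (4|7)=+1, (2|7)=+1; (−1)^{-4·-6·3}·(+1)^-6·(+1)^-4 = +1.
(-3, -14586 / ℚ) ramifies at {2, 11, 17, ∞}: a division algebra.

[2, 11, 17, inf]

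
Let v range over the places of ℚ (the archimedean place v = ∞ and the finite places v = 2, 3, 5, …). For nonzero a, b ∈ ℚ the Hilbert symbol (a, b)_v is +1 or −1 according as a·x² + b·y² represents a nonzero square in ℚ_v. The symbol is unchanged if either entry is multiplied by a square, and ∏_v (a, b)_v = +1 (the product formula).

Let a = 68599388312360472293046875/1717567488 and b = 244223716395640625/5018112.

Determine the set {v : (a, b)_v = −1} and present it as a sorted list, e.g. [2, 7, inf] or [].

Mod squares: a ≡ 28210, b ≡ 322. Check v ∈ {∞, 2, 3, 5, 7, 11, 13, 19, 23, 29, 31}.
v=13: a=13^-1·(≡3), b=13^0·(≡9) mod 13; (3|13)=+1, (9|13)=+1; (−1)^{-1·0·6}·(+1)^0·(+1)^-1 = +1.
v=2: v_2(a)=-21, v_2(b)=-9; units ≡ 1, 1 (mod 8); ε·ε+αω+βω = 0·0+-21·0+-9·0 ≡ 0  ⇒  (a,b)_2 = +1.
v=29: a=29^2·(≡13), b=29^0·(≡21) mod 29; (13|29)=+1, (21|29)=-1; (−1)^{2·0·14}·(+1)^0·(-1)^2 = +1.
v=11: a=11^0·(≡6), b=11^-2·(≡3) mod 11; (6|11)=-1, (3|11)=+1; (−1)^{0·-2·5}·(-1)^-2·(+1)^0 = +1.
v=7: a=7^-1·(≡6), b=7^1·(≡4) mod 7; (6|7)=-1, (4|7)=+1; (−1)^{-1·1·3}·(-1)^1·(+1)^-1 = +1.
v=∞: 28210 > 0 and 322 > 0  ⇒  (a,b)_∞ = +1.
v=5: a=5^7·(≡2), b=5^6·(≡3) mod 5; (2|5)=-1, (3|5)=-1; (−1)^{7·6·2}·(-1)^6·(-1)^7 = -1.
v=19: a=19^4·(≡18), b=19^2·(≡8) mod 19; (18|19)=-1, (8|19)=-1; (−1)^{4·2·9}·(-1)^2·(-1)^4 = +1.
v=31: a=31^5·(≡17), b=31^2·(≡6) mod 31; (17|31)=-1, (6|31)=-1; (−1)^{5·2·15}·(-1)^2·(-1)^5 = -1.
v=3: a=3^-2·(≡1), b=3^-4·(≡1) mod 3; (1|3)=+1, (1|3)=+1; (−1)^{-2·-4·1}·(+1)^-4·(+1)^-2 = +1.
v=23: a=23^4·(≡4), b=23^5·(≡22) mod 23; (4|23)=+1, (22|23)=-1; (−1)^{4·5·11}·(+1)^5·(-1)^4 = +1.
(28210, 322 / ℚ) ramifies at {5, 31}: a division algebra.

[5, 31]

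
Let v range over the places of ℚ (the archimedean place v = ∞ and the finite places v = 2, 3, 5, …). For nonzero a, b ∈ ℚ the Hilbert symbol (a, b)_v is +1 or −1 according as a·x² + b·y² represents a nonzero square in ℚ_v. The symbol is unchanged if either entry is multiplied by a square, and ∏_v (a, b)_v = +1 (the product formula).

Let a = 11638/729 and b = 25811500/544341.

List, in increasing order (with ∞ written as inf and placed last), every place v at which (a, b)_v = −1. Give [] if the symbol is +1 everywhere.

(a, b) ≡ (22, 15015) mod (ℚ^×)²; places V = {2, 3, 5, 7, 11, 13, 19, 23, ∞}.
(a,b)_5: α=0, u≡2; β=3, v≡2 (mod 5); (2|5)=-1, (2|5)=-1; sign (−1)^0·-1^3·-1^0 = -1.
(a,b)_3: α=-6, u≡1; β=-1, v≡1 (mod 3); (1|3)=+1, (1|3)=+1; sign (−1)^0·+1^-1·+1^-6 = +1.
(a,b)_2: α=1, β=2; u≡3, v≡7 (mod 8); ε(u)ε(v)=1·1, αω(v)=1·0, βω(u)=2·1; sum ≡ 1  ⇒  -1.
(a,b)_19: α=0, u≡15; β=2, v≡6 (mod 19); (15|19)=-1, (6|19)=+1; sign (−1)^0·-1^2·+1^0 = +1.
(a,b)_11: α=1, u≡8; β=1, v≡4 (mod 11); (8|11)=-1, (4|11)=+1; sign (−1)^1·-1^1·+1^1 = +1.
(a,b)_23: α=2, u≡10; β=-2, v≡11 (mod 23); (10|23)=-1, (11|23)=-1; sign (−1)^0·-1^-2·-1^2 = +1.
(a,b)_7: α=0, u≡4; β=-3, v≡3 (mod 7); (4|7)=+1, (3|7)=-1; sign (−1)^0·+1^-3·-1^0 = +1.
(a,b)_∞: sgn(22)=+, sgn(15015)=+, so +1.
(a,b)_13: α=0, u≡3; β=1, v≡2 (mod 13); (3|13)=+1, (2|13)=-1; sign (−1)^0·+1^1·-1^0 = +1.
|Ram(22, 15015)| = 2, even; anisotropic at {2, 5}.

[2, 5]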